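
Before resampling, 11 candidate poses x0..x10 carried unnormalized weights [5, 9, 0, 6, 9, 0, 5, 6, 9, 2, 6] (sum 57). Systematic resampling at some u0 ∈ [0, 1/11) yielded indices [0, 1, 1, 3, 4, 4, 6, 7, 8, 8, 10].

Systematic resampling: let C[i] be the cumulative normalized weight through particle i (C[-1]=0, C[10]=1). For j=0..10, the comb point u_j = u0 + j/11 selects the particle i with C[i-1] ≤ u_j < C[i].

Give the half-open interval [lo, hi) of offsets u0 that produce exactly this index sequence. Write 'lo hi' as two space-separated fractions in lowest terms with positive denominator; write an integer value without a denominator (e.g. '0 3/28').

0 26/627

C = [5/57, 14/57, 14/57, 20/57, 29/57, 29/57, 34/57, 40/57, 49/57, 17/19, 1]
j=0 picked index 0: u0 ∈ [0, 5/57)
j=1 picked index 1: u0 ∈ [-2/627, 97/627)
j=2 picked index 1: u0 ∈ [-59/627, 40/627)
j=3 picked index 3: u0 ∈ [-17/627, 49/627)
j=4 picked index 4: u0 ∈ [-8/627, 91/627)
j=5 picked index 4: u0 ∈ [-65/627, 34/627)
j=6 picked index 6: u0 ∈ [-23/627, 32/627)
j=7 picked index 7: u0 ∈ [-25/627, 41/627)
j=8 picked index 8: u0 ∈ [-16/627, 83/627)
j=9 picked index 8: u0 ∈ [-73/627, 26/627)
j=10 picked index 10: u0 ∈ [-3/209, 1/11)
intersection: [0, 26/627)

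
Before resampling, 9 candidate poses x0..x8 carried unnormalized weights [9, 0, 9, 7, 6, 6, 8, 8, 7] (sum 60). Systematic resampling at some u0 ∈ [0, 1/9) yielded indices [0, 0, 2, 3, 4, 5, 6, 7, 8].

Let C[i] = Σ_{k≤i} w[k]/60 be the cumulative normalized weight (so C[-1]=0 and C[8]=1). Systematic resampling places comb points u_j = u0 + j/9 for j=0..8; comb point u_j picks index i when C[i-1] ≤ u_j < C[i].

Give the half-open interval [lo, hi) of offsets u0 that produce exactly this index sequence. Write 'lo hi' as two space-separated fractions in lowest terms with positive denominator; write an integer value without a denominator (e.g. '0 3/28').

C = [3/20, 3/20, 3/10, 5/12, 31/60, 37/60, 3/4, 53/60, 1]
j=0 picked index 0: u0 ∈ [0, 3/20)
j=1 picked index 0: u0 ∈ [-1/9, 7/180)
j=2 picked index 2: u0 ∈ [-13/180, 7/90)
j=3 picked index 3: u0 ∈ [-1/30, 1/12)
j=4 picked index 4: u0 ∈ [-1/36, 13/180)
j=5 picked index 5: u0 ∈ [-7/180, 11/180)
j=6 picked index 6: u0 ∈ [-1/20, 1/12)
j=7 picked index 7: u0 ∈ [-1/36, 19/180)
j=8 picked index 8: u0 ∈ [-1/180, 1/9)
intersection: [0, 7/180)

0 7/180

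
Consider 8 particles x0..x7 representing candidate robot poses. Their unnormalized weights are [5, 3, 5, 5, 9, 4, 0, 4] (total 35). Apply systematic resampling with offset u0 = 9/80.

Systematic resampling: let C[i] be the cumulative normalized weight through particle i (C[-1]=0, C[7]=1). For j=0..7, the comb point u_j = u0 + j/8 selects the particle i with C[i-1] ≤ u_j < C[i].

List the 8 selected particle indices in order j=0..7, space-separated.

C = [1/7, 8/35, 13/35, 18/35, 27/35, 31/35, 31/35, 1]
j=0: u_0=9/80 ∈ [0, 1/7) → index 0
j=1: u_1=19/80 ∈ [8/35, 13/35) → index 2
j=2: u_2=29/80 ∈ [8/35, 13/35) → index 2
j=3: u_3=39/80 ∈ [13/35, 18/35) → index 3
j=4: u_4=49/80 ∈ [18/35, 27/35) → index 4
j=5: u_5=59/80 ∈ [18/35, 27/35) → index 4
j=6: u_6=69/80 ∈ [27/35, 31/35) → index 5
j=7: u_7=79/80 ∈ [31/35, 1) → index 7

0 2 2 3 4 4 5 7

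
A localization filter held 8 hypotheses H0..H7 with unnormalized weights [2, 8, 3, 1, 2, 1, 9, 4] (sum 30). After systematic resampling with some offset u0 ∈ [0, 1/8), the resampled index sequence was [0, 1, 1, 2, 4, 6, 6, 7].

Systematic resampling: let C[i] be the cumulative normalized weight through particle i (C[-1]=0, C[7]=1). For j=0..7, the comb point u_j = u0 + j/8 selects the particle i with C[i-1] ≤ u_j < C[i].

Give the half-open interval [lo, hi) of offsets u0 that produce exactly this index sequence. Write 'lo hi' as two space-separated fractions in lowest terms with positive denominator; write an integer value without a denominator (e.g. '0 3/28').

C = [1/15, 1/3, 13/30, 7/15, 8/15, 17/30, 13/15, 1]
j=0 picked index 0: u0 ∈ [0, 1/15)
j=1 picked index 1: u0 ∈ [-7/120, 5/24)
j=2 picked index 1: u0 ∈ [-11/60, 1/12)
j=3 picked index 2: u0 ∈ [-1/24, 7/120)
j=4 picked index 4: u0 ∈ [-1/30, 1/30)
j=5 picked index 6: u0 ∈ [-7/120, 29/120)
j=6 picked index 6: u0 ∈ [-11/60, 7/60)
j=7 picked index 7: u0 ∈ [-1/120, 1/8)
intersection: [0, 1/30)

0 1/30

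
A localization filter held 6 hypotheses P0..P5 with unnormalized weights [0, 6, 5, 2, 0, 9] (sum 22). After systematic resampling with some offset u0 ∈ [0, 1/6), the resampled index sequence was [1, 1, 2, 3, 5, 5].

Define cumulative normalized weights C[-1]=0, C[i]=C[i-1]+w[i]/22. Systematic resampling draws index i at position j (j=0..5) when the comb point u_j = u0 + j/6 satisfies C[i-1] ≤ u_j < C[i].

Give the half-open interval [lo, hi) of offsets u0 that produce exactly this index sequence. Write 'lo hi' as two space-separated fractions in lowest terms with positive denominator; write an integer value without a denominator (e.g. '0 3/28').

C = [0, 3/11, 1/2, 13/22, 13/22, 1]
j=0 picked index 1: u0 ∈ [0, 3/11)
j=1 picked index 1: u0 ∈ [-1/6, 7/66)
j=2 picked index 2: u0 ∈ [-2/33, 1/6)
j=3 picked index 3: u0 ∈ [0, 1/11)
j=4 picked index 5: u0 ∈ [-5/66, 1/3)
j=5 picked index 5: u0 ∈ [-8/33, 1/6)
intersection: [0, 1/11)

0 1/11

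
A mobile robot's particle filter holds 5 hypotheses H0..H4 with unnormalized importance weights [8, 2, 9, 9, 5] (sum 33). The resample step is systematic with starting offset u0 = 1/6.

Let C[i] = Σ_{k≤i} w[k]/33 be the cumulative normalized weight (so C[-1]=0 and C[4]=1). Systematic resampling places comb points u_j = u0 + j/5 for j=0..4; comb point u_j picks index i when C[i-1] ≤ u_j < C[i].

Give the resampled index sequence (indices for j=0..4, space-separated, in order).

0 2 2 3 4

C = [8/33, 10/33, 19/33, 28/33, 1]
j=0: u_0=1/6 ∈ [0, 8/33) → index 0
j=1: u_1=11/30 ∈ [10/33, 19/33) → index 2
j=2: u_2=17/30 ∈ [10/33, 19/33) → index 2
j=3: u_3=23/30 ∈ [19/33, 28/33) → index 3
j=4: u_4=29/30 ∈ [28/33, 1) → index 4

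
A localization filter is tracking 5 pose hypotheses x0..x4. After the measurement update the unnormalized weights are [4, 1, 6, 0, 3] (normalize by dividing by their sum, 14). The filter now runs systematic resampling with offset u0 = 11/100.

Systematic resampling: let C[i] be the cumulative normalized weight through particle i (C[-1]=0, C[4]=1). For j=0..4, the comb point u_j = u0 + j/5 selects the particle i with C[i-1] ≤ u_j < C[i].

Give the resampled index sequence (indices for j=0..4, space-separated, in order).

0 1 2 2 4

C = [2/7, 5/14, 11/14, 11/14, 1]
j=0: u_0=11/100 ∈ [0, 2/7) → index 0
j=1: u_1=31/100 ∈ [2/7, 5/14) → index 1
j=2: u_2=51/100 ∈ [5/14, 11/14) → index 2
j=3: u_3=71/100 ∈ [5/14, 11/14) → index 2
j=4: u_4=91/100 ∈ [11/14, 1) → index 4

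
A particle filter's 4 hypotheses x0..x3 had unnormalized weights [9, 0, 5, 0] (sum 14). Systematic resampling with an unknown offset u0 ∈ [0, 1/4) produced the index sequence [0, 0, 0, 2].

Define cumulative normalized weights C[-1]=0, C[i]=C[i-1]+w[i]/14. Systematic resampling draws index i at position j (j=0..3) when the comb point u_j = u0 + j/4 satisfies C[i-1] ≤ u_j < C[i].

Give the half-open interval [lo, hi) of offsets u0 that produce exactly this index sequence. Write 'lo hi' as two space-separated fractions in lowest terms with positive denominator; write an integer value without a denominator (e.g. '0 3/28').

0 1/7

C = [9/14, 9/14, 1, 1]
j=0 picked index 0: u0 ∈ [0, 9/14)
j=1 picked index 0: u0 ∈ [-1/4, 11/28)
j=2 picked index 0: u0 ∈ [-1/2, 1/7)
j=3 picked index 2: u0 ∈ [-3/28, 1/4)
intersection: [0, 1/7)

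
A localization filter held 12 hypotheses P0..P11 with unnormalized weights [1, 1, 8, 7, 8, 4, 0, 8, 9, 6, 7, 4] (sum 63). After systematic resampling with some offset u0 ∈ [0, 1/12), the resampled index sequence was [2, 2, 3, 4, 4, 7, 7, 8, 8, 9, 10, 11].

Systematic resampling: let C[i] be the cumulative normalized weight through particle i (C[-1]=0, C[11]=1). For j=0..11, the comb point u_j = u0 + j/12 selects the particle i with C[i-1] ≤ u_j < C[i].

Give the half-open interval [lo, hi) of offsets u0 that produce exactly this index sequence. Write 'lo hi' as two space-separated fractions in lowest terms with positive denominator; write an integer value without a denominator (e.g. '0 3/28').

11/252 4/63

C = [1/63, 2/63, 10/63, 17/63, 25/63, 29/63, 29/63, 37/63, 46/63, 52/63, 59/63, 1]
j=0 picked index 2: u0 ∈ [2/63, 10/63)
j=1 picked index 2: u0 ∈ [-13/252, 19/252)
j=2 picked index 3: u0 ∈ [-1/126, 13/126)
j=3 picked index 4: u0 ∈ [5/252, 37/252)
j=4 picked index 4: u0 ∈ [-4/63, 4/63)
j=5 picked index 7: u0 ∈ [11/252, 43/252)
j=6 picked index 7: u0 ∈ [-5/126, 11/126)
j=7 picked index 8: u0 ∈ [1/252, 37/252)
j=8 picked index 8: u0 ∈ [-5/63, 4/63)
j=9 picked index 9: u0 ∈ [-5/252, 19/252)
j=10 picked index 10: u0 ∈ [-1/126, 13/126)
j=11 picked index 11: u0 ∈ [5/252, 1/12)
intersection: [11/252, 4/63)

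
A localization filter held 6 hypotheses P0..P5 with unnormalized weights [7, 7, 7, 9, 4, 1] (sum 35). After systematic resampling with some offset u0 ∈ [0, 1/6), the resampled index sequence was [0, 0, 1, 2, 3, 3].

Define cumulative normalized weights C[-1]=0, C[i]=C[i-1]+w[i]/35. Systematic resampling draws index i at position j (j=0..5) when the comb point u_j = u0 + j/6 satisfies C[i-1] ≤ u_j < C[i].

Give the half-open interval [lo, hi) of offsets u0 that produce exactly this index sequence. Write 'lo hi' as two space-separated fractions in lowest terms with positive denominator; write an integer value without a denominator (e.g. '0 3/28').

C = [1/5, 2/5, 3/5, 6/7, 34/35, 1]
j=0 picked index 0: u0 ∈ [0, 1/5)
j=1 picked index 0: u0 ∈ [-1/6, 1/30)
j=2 picked index 1: u0 ∈ [-2/15, 1/15)
j=3 picked index 2: u0 ∈ [-1/10, 1/10)
j=4 picked index 3: u0 ∈ [-1/15, 4/21)
j=5 picked index 3: u0 ∈ [-7/30, 1/42)
intersection: [0, 1/42)

0 1/42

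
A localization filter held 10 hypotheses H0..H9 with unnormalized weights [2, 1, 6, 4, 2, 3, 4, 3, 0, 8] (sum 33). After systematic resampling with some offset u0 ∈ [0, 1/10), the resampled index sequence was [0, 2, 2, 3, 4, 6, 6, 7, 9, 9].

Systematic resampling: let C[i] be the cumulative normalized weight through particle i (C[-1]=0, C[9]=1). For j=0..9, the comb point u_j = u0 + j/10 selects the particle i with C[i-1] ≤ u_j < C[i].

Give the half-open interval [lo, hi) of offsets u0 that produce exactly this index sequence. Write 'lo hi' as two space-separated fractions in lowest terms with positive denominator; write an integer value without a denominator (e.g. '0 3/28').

C = [2/33, 1/11, 3/11, 13/33, 5/11, 6/11, 2/3, 25/33, 25/33, 1]
j=0 picked index 0: u0 ∈ [0, 2/33)
j=1 picked index 2: u0 ∈ [-1/110, 19/110)
j=2 picked index 2: u0 ∈ [-6/55, 4/55)
j=3 picked index 3: u0 ∈ [-3/110, 31/330)
j=4 picked index 4: u0 ∈ [-1/165, 3/55)
j=5 picked index 6: u0 ∈ [1/22, 1/6)
j=6 picked index 6: u0 ∈ [-3/55, 1/15)
j=7 picked index 7: u0 ∈ [-1/30, 19/330)
j=8 picked index 9: u0 ∈ [-7/165, 1/5)
j=9 picked index 9: u0 ∈ [-47/330, 1/10)
intersection: [1/22, 3/55)

1/22 3/55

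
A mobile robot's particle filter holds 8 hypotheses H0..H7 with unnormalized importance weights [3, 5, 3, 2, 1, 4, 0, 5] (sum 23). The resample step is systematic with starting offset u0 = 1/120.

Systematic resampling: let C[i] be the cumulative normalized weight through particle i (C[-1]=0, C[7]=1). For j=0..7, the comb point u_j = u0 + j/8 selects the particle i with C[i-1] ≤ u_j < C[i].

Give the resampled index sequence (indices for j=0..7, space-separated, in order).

C = [3/23, 8/23, 11/23, 13/23, 14/23, 18/23, 18/23, 1]
j=0: u_0=1/120 ∈ [0, 3/23) → index 0
j=1: u_1=2/15 ∈ [3/23, 8/23) → index 1
j=2: u_2=31/120 ∈ [3/23, 8/23) → index 1
j=3: u_3=23/60 ∈ [8/23, 11/23) → index 2
j=4: u_4=61/120 ∈ [11/23, 13/23) → index 3
j=5: u_5=19/30 ∈ [14/23, 18/23) → index 5
j=6: u_6=91/120 ∈ [14/23, 18/23) → index 5
j=7: u_7=53/60 ∈ [18/23, 1) → index 7

0 1 1 2 3 5 5 7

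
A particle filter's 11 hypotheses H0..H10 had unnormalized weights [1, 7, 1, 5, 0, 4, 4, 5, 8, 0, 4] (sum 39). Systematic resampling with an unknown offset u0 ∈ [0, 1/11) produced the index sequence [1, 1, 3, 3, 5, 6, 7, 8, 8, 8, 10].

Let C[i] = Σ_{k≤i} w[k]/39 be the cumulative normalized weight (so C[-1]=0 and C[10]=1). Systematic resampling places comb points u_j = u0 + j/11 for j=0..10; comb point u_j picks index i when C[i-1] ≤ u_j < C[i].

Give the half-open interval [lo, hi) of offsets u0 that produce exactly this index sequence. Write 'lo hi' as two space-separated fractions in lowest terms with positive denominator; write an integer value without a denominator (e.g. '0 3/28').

8/143 34/429

C = [1/39, 8/39, 3/13, 14/39, 14/39, 6/13, 22/39, 9/13, 35/39, 35/39, 1]
j=0 picked index 1: u0 ∈ [1/39, 8/39)
j=1 picked index 1: u0 ∈ [-28/429, 49/429)
j=2 picked index 3: u0 ∈ [7/143, 76/429)
j=3 picked index 3: u0 ∈ [-6/143, 37/429)
j=4 picked index 5: u0 ∈ [-2/429, 14/143)
j=5 picked index 6: u0 ∈ [1/143, 47/429)
j=6 picked index 7: u0 ∈ [8/429, 21/143)
j=7 picked index 8: u0 ∈ [8/143, 112/429)
j=8 picked index 8: u0 ∈ [-5/143, 73/429)
j=9 picked index 8: u0 ∈ [-18/143, 34/429)
j=10 picked index 10: u0 ∈ [-5/429, 1/11)
intersection: [8/143, 34/429)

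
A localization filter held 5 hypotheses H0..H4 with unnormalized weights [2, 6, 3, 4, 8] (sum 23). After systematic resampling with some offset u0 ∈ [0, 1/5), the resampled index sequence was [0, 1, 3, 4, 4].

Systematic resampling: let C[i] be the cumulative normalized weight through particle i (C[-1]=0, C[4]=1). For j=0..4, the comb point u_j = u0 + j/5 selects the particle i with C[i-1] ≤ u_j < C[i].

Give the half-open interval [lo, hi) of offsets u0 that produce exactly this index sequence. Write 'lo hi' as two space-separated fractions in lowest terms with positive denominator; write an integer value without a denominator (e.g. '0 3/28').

9/115 2/23

C = [2/23, 8/23, 11/23, 15/23, 1]
j=0 picked index 0: u0 ∈ [0, 2/23)
j=1 picked index 1: u0 ∈ [-13/115, 17/115)
j=2 picked index 3: u0 ∈ [9/115, 29/115)
j=3 picked index 4: u0 ∈ [6/115, 2/5)
j=4 picked index 4: u0 ∈ [-17/115, 1/5)
intersection: [9/115, 2/23)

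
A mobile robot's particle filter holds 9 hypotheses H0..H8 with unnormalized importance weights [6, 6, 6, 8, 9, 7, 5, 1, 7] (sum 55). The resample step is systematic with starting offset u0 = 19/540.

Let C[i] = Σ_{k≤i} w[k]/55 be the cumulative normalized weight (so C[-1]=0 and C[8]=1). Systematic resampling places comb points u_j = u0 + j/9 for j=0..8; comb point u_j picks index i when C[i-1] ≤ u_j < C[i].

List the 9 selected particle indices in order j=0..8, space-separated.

0 1 2 3 4 4 5 6 8

C = [6/55, 12/55, 18/55, 26/55, 7/11, 42/55, 47/55, 48/55, 1]
j=0: u_0=19/540 ∈ [0, 6/55) → index 0
j=1: u_1=79/540 ∈ [6/55, 12/55) → index 1
j=2: u_2=139/540 ∈ [12/55, 18/55) → index 2
j=3: u_3=199/540 ∈ [18/55, 26/55) → index 3
j=4: u_4=259/540 ∈ [26/55, 7/11) → index 4
j=5: u_5=319/540 ∈ [26/55, 7/11) → index 4
j=6: u_6=379/540 ∈ [7/11, 42/55) → index 5
j=7: u_7=439/540 ∈ [42/55, 47/55) → index 6
j=8: u_8=499/540 ∈ [48/55, 1) → index 8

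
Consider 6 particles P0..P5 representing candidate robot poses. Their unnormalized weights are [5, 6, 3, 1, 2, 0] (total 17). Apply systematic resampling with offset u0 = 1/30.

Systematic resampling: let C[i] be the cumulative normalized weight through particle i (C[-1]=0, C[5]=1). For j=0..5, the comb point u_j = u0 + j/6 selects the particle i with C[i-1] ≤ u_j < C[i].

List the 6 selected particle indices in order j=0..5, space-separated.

0 0 1 1 2 3

C = [5/17, 11/17, 14/17, 15/17, 1, 1]
j=0: u_0=1/30 ∈ [0, 5/17) → index 0
j=1: u_1=1/5 ∈ [0, 5/17) → index 0
j=2: u_2=11/30 ∈ [5/17, 11/17) → index 1
j=3: u_3=8/15 ∈ [5/17, 11/17) → index 1
j=4: u_4=7/10 ∈ [11/17, 14/17) → index 2
j=5: u_5=13/15 ∈ [14/17, 15/17) → index 3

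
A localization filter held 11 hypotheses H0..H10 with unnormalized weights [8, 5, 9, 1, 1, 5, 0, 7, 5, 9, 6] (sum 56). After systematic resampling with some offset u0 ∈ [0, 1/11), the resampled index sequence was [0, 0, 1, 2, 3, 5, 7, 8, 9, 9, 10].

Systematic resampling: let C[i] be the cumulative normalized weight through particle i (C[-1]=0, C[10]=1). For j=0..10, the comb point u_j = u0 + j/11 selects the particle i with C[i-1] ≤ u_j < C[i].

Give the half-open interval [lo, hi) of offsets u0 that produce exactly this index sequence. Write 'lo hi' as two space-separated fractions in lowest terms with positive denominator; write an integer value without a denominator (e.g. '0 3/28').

C = [1/7, 13/56, 11/28, 23/56, 3/7, 29/56, 29/56, 9/14, 41/56, 25/28, 1]
j=0 picked index 0: u0 ∈ [0, 1/7)
j=1 picked index 0: u0 ∈ [-1/11, 4/77)
j=2 picked index 1: u0 ∈ [-3/77, 31/616)
j=3 picked index 2: u0 ∈ [-25/616, 37/308)
j=4 picked index 3: u0 ∈ [9/308, 29/616)
j=5 picked index 5: u0 ∈ [-2/77, 39/616)
j=6 picked index 7: u0 ∈ [-17/616, 15/154)
j=7 picked index 8: u0 ∈ [1/154, 59/616)
j=8 picked index 9: u0 ∈ [3/616, 51/308)
j=9 picked index 9: u0 ∈ [-53/616, 23/308)
j=10 picked index 10: u0 ∈ [-5/308, 1/11)
intersection: [9/308, 29/616)

9/308 29/616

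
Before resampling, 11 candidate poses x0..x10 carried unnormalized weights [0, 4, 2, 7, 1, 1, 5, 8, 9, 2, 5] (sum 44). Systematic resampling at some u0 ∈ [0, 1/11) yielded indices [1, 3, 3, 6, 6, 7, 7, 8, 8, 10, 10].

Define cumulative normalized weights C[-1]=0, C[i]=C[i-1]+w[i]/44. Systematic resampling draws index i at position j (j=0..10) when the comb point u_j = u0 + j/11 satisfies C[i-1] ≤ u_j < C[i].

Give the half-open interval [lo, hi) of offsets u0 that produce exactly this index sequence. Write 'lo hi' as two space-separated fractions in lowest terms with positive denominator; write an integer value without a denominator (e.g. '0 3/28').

3/44 1/11

C = [0, 1/11, 3/22, 13/44, 7/22, 15/44, 5/11, 7/11, 37/44, 39/44, 1]
j=0 picked index 1: u0 ∈ [0, 1/11)
j=1 picked index 3: u0 ∈ [1/22, 9/44)
j=2 picked index 3: u0 ∈ [-1/22, 5/44)
j=3 picked index 6: u0 ∈ [3/44, 2/11)
j=4 picked index 6: u0 ∈ [-1/44, 1/11)
j=5 picked index 7: u0 ∈ [0, 2/11)
j=6 picked index 7: u0 ∈ [-1/11, 1/11)
j=7 picked index 8: u0 ∈ [0, 9/44)
j=8 picked index 8: u0 ∈ [-1/11, 5/44)
j=9 picked index 10: u0 ∈ [3/44, 2/11)
j=10 picked index 10: u0 ∈ [-1/44, 1/11)
intersection: [3/44, 1/11)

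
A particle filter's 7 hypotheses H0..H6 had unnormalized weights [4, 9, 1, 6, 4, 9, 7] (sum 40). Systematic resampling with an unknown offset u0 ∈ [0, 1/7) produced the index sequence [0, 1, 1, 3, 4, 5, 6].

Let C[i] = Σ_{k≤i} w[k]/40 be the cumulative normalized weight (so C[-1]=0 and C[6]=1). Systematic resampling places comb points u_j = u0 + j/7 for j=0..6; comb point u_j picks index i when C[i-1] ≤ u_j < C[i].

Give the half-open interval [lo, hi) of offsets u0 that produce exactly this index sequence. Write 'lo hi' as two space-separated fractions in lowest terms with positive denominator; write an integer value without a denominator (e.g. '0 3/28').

C = [1/10, 13/40, 7/20, 1/2, 3/5, 33/40, 1]
j=0 picked index 0: u0 ∈ [0, 1/10)
j=1 picked index 1: u0 ∈ [-3/70, 51/280)
j=2 picked index 1: u0 ∈ [-13/70, 11/280)
j=3 picked index 3: u0 ∈ [-11/140, 1/14)
j=4 picked index 4: u0 ∈ [-1/14, 1/35)
j=5 picked index 5: u0 ∈ [-4/35, 31/280)
j=6 picked index 6: u0 ∈ [-9/280, 1/7)
intersection: [0, 1/35)

0 1/35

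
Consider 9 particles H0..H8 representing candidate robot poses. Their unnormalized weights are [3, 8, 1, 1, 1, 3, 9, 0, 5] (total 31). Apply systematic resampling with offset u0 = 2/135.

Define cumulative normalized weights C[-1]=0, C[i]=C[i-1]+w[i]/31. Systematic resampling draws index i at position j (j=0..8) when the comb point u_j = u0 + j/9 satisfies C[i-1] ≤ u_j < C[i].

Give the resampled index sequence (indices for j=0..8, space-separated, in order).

C = [3/31, 11/31, 12/31, 13/31, 14/31, 17/31, 26/31, 26/31, 1]
j=0: u_0=2/135 ∈ [0, 3/31) → index 0
j=1: u_1=17/135 ∈ [3/31, 11/31) → index 1
j=2: u_2=32/135 ∈ [3/31, 11/31) → index 1
j=3: u_3=47/135 ∈ [3/31, 11/31) → index 1
j=4: u_4=62/135 ∈ [14/31, 17/31) → index 5
j=5: u_5=77/135 ∈ [17/31, 26/31) → index 6
j=6: u_6=92/135 ∈ [17/31, 26/31) → index 6
j=7: u_7=107/135 ∈ [17/31, 26/31) → index 6
j=8: u_8=122/135 ∈ [26/31, 1) → index 8

0 1 1 1 5 6 6 6 8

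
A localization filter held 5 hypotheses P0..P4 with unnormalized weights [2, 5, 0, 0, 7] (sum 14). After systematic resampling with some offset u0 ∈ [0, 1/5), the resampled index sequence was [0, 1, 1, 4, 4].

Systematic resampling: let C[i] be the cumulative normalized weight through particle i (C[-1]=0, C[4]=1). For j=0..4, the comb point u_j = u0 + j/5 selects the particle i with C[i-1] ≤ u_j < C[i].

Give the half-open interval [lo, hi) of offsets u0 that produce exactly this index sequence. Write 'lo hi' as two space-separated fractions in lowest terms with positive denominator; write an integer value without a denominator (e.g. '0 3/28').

0 1/10

C = [1/7, 1/2, 1/2, 1/2, 1]
j=0 picked index 0: u0 ∈ [0, 1/7)
j=1 picked index 1: u0 ∈ [-2/35, 3/10)
j=2 picked index 1: u0 ∈ [-9/35, 1/10)
j=3 picked index 4: u0 ∈ [-1/10, 2/5)
j=4 picked index 4: u0 ∈ [-3/10, 1/5)
intersection: [0, 1/10)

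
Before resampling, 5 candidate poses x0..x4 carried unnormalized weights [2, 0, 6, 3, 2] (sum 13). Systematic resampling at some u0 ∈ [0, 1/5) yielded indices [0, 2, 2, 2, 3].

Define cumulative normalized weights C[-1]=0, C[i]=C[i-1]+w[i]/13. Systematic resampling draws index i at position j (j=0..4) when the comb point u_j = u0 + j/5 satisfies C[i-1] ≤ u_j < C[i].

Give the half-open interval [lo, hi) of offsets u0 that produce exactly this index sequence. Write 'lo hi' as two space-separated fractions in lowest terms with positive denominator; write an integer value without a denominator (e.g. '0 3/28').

0 1/65

C = [2/13, 2/13, 8/13, 11/13, 1]
j=0 picked index 0: u0 ∈ [0, 2/13)
j=1 picked index 2: u0 ∈ [-3/65, 27/65)
j=2 picked index 2: u0 ∈ [-16/65, 14/65)
j=3 picked index 2: u0 ∈ [-29/65, 1/65)
j=4 picked index 3: u0 ∈ [-12/65, 3/65)
intersection: [0, 1/65)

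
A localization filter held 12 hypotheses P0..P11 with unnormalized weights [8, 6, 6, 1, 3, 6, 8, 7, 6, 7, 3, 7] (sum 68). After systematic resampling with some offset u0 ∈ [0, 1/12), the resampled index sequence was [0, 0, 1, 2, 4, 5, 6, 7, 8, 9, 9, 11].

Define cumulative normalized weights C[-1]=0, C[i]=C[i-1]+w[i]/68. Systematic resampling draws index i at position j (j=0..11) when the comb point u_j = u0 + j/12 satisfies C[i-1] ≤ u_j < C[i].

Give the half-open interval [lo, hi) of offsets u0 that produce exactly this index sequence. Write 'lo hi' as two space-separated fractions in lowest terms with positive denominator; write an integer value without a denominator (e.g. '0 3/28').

C = [2/17, 7/34, 5/17, 21/68, 6/17, 15/34, 19/34, 45/68, 3/4, 29/34, 61/68, 1]
j=0 picked index 0: u0 ∈ [0, 2/17)
j=1 picked index 0: u0 ∈ [-1/12, 7/204)
j=2 picked index 1: u0 ∈ [-5/102, 2/51)
j=3 picked index 2: u0 ∈ [-3/68, 3/68)
j=4 picked index 4: u0 ∈ [-5/204, 1/51)
j=5 picked index 5: u0 ∈ [-13/204, 5/204)
j=6 picked index 6: u0 ∈ [-1/17, 1/17)
j=7 picked index 7: u0 ∈ [-5/204, 4/51)
j=8 picked index 8: u0 ∈ [-1/204, 1/12)
j=9 picked index 9: u0 ∈ [0, 7/68)
j=10 picked index 9: u0 ∈ [-1/12, 1/51)
j=11 picked index 11: u0 ∈ [-1/51, 1/12)
intersection: [0, 1/51)

0 1/51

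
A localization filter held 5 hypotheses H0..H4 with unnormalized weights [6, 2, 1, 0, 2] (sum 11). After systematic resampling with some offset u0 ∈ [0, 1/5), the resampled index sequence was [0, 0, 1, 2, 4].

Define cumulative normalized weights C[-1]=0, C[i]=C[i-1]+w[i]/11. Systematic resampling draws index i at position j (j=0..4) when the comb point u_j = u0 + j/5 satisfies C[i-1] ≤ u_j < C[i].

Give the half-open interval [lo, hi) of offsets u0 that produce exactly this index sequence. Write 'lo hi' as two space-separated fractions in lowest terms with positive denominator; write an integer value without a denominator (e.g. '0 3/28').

C = [6/11, 8/11, 9/11, 9/11, 1]
j=0 picked index 0: u0 ∈ [0, 6/11)
j=1 picked index 0: u0 ∈ [-1/5, 19/55)
j=2 picked index 1: u0 ∈ [8/55, 18/55)
j=3 picked index 2: u0 ∈ [7/55, 12/55)
j=4 picked index 4: u0 ∈ [1/55, 1/5)
intersection: [8/55, 1/5)

8/55 1/5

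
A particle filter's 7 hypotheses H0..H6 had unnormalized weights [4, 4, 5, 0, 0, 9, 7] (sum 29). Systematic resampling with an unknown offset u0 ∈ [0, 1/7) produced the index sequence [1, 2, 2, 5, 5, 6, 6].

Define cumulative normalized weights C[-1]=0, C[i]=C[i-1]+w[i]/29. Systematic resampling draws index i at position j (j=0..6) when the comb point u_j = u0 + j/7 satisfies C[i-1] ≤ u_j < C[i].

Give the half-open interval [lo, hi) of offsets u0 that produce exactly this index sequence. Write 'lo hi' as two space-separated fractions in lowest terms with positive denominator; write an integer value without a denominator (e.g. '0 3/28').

4/29 1/7

C = [4/29, 8/29, 13/29, 13/29, 13/29, 22/29, 1]
j=0 picked index 1: u0 ∈ [4/29, 8/29)
j=1 picked index 2: u0 ∈ [27/203, 62/203)
j=2 picked index 2: u0 ∈ [-2/203, 33/203)
j=3 picked index 5: u0 ∈ [4/203, 67/203)
j=4 picked index 5: u0 ∈ [-25/203, 38/203)
j=5 picked index 6: u0 ∈ [9/203, 2/7)
j=6 picked index 6: u0 ∈ [-20/203, 1/7)
intersection: [4/29, 1/7)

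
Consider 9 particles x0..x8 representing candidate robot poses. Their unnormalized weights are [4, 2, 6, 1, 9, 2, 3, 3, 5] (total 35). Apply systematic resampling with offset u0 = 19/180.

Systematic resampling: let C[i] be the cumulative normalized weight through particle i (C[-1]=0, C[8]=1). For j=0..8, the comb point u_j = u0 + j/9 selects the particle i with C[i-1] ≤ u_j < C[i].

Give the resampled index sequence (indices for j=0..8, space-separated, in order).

C = [4/35, 6/35, 12/35, 13/35, 22/35, 24/35, 27/35, 6/7, 1]
j=0: u_0=19/180 ∈ [0, 4/35) → index 0
j=1: u_1=13/60 ∈ [6/35, 12/35) → index 2
j=2: u_2=59/180 ∈ [6/35, 12/35) → index 2
j=3: u_3=79/180 ∈ [13/35, 22/35) → index 4
j=4: u_4=11/20 ∈ [13/35, 22/35) → index 4
j=5: u_5=119/180 ∈ [22/35, 24/35) → index 5
j=6: u_6=139/180 ∈ [27/35, 6/7) → index 7
j=7: u_7=53/60 ∈ [6/7, 1) → index 8
j=8: u_8=179/180 ∈ [6/7, 1) → index 8

0 2 2 4 4 5 7 8 8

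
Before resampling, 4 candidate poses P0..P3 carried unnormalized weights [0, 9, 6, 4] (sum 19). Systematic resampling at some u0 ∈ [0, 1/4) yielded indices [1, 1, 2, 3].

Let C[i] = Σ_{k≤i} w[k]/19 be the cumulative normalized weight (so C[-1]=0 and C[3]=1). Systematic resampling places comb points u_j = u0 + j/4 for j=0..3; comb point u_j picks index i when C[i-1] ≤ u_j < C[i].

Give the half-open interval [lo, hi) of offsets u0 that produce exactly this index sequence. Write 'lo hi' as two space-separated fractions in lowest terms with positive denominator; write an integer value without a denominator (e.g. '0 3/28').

3/76 17/76

C = [0, 9/19, 15/19, 1]
j=0 picked index 1: u0 ∈ [0, 9/19)
j=1 picked index 1: u0 ∈ [-1/4, 17/76)
j=2 picked index 2: u0 ∈ [-1/38, 11/38)
j=3 picked index 3: u0 ∈ [3/76, 1/4)
intersection: [3/76, 17/76)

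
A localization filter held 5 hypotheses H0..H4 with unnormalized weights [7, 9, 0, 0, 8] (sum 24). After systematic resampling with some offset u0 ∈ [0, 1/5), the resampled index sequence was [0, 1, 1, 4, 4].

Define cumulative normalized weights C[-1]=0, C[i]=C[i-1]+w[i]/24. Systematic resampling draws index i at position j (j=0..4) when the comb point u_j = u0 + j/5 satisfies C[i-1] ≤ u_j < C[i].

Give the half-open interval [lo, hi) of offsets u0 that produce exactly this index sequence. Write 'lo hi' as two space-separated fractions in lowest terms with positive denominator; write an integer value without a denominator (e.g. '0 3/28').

C = [7/24, 2/3, 2/3, 2/3, 1]
j=0 picked index 0: u0 ∈ [0, 7/24)
j=1 picked index 1: u0 ∈ [11/120, 7/15)
j=2 picked index 1: u0 ∈ [-13/120, 4/15)
j=3 picked index 4: u0 ∈ [1/15, 2/5)
j=4 picked index 4: u0 ∈ [-2/15, 1/5)
intersection: [11/120, 1/5)

11/120 1/5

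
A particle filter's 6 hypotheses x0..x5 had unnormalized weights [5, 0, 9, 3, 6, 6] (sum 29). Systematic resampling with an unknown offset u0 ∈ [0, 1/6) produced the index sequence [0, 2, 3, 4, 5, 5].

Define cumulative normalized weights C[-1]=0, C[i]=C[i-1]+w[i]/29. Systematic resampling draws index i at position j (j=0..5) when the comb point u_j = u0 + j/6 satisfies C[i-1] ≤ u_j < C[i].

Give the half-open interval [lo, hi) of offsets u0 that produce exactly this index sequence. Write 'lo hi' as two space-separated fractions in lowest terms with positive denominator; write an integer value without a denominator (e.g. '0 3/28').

13/87 1/6

C = [5/29, 5/29, 14/29, 17/29, 23/29, 1]
j=0 picked index 0: u0 ∈ [0, 5/29)
j=1 picked index 2: u0 ∈ [1/174, 55/174)
j=2 picked index 3: u0 ∈ [13/87, 22/87)
j=3 picked index 4: u0 ∈ [5/58, 17/58)
j=4 picked index 5: u0 ∈ [11/87, 1/3)
j=5 picked index 5: u0 ∈ [-7/174, 1/6)
intersection: [13/87, 1/6)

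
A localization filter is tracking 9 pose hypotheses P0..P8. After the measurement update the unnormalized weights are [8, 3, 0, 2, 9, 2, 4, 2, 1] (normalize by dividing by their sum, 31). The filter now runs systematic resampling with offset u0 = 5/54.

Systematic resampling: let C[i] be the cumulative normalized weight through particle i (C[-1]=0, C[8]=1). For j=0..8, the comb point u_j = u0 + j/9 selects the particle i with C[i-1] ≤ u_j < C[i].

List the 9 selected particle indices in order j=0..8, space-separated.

0 0 1 4 4 4 5 6 8

C = [8/31, 11/31, 11/31, 13/31, 22/31, 24/31, 28/31, 30/31, 1]
j=0: u_0=5/54 ∈ [0, 8/31) → index 0
j=1: u_1=11/54 ∈ [0, 8/31) → index 0
j=2: u_2=17/54 ∈ [8/31, 11/31) → index 1
j=3: u_3=23/54 ∈ [13/31, 22/31) → index 4
j=4: u_4=29/54 ∈ [13/31, 22/31) → index 4
j=5: u_5=35/54 ∈ [13/31, 22/31) → index 4
j=6: u_6=41/54 ∈ [22/31, 24/31) → index 5
j=7: u_7=47/54 ∈ [24/31, 28/31) → index 6
j=8: u_8=53/54 ∈ [30/31, 1) → index 8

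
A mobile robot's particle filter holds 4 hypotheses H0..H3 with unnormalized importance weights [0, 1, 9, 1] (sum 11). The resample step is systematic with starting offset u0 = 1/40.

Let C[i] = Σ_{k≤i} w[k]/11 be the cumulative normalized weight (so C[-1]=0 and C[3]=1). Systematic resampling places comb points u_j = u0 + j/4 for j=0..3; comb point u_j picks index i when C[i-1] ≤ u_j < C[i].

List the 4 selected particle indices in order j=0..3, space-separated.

C = [0, 1/11, 10/11, 1]
j=0: u_0=1/40 ∈ [0, 1/11) → index 1
j=1: u_1=11/40 ∈ [1/11, 10/11) → index 2
j=2: u_2=21/40 ∈ [1/11, 10/11) → index 2
j=3: u_3=31/40 ∈ [1/11, 10/11) → index 2

1 2 2 2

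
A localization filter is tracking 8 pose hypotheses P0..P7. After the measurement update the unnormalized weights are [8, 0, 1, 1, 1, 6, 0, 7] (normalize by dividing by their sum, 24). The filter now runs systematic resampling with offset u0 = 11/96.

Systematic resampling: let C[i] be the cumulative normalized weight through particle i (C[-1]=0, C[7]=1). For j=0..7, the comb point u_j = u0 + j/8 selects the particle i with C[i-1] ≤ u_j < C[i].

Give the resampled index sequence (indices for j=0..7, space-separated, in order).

C = [1/3, 1/3, 3/8, 5/12, 11/24, 17/24, 17/24, 1]
j=0: u_0=11/96 ∈ [0, 1/3) → index 0
j=1: u_1=23/96 ∈ [0, 1/3) → index 0
j=2: u_2=35/96 ∈ [1/3, 3/8) → index 2
j=3: u_3=47/96 ∈ [11/24, 17/24) → index 5
j=4: u_4=59/96 ∈ [11/24, 17/24) → index 5
j=5: u_5=71/96 ∈ [17/24, 1) → index 7
j=6: u_6=83/96 ∈ [17/24, 1) → index 7
j=7: u_7=95/96 ∈ [17/24, 1) → index 7

0 0 2 5 5 7 7 7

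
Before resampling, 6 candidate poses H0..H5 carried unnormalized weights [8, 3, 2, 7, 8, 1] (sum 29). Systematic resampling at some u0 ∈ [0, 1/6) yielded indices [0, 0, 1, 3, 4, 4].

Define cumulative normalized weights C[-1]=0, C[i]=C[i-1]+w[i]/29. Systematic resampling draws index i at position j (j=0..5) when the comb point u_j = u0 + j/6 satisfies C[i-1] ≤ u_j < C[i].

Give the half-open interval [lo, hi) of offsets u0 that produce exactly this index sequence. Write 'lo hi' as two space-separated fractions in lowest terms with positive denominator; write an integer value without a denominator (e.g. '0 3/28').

C = [8/29, 11/29, 13/29, 20/29, 28/29, 1]
j=0 picked index 0: u0 ∈ [0, 8/29)
j=1 picked index 0: u0 ∈ [-1/6, 19/174)
j=2 picked index 1: u0 ∈ [-5/87, 4/87)
j=3 picked index 3: u0 ∈ [-3/58, 11/58)
j=4 picked index 4: u0 ∈ [2/87, 26/87)
j=5 picked index 4: u0 ∈ [-25/174, 23/174)
intersection: [2/87, 4/87)

2/87 4/87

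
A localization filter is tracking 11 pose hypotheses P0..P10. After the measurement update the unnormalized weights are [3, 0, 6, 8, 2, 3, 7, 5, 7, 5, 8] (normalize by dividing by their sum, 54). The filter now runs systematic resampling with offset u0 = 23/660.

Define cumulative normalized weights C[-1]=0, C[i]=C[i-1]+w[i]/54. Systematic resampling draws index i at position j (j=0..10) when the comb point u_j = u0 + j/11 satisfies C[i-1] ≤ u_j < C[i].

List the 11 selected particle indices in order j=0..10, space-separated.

C = [1/18, 1/18, 1/6, 17/54, 19/54, 11/27, 29/54, 17/27, 41/54, 23/27, 1]
j=0: u_0=23/660 ∈ [0, 1/18) → index 0
j=1: u_1=83/660 ∈ [1/18, 1/6) → index 2
j=2: u_2=13/60 ∈ [1/6, 17/54) → index 3
j=3: u_3=203/660 ∈ [1/6, 17/54) → index 3
j=4: u_4=263/660 ∈ [19/54, 11/27) → index 5
j=5: u_5=323/660 ∈ [11/27, 29/54) → index 6
j=6: u_6=383/660 ∈ [29/54, 17/27) → index 7
j=7: u_7=443/660 ∈ [17/27, 41/54) → index 8
j=8: u_8=503/660 ∈ [41/54, 23/27) → index 9
j=9: u_9=563/660 ∈ [23/27, 1) → index 10
j=10: u_10=623/660 ∈ [23/27, 1) → index 10

0 2 3 3 5 6 7 8 9 10 10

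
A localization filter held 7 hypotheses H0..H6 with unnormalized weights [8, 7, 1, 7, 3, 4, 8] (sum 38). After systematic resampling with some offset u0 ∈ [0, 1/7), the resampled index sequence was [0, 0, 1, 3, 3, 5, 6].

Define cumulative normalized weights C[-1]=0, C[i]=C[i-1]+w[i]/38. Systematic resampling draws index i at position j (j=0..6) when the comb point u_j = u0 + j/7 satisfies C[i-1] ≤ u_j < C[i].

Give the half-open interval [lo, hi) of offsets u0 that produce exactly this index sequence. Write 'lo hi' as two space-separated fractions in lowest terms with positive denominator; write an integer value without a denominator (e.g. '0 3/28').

0 9/266

C = [4/19, 15/38, 8/19, 23/38, 13/19, 15/19, 1]
j=0 picked index 0: u0 ∈ [0, 4/19)
j=1 picked index 0: u0 ∈ [-1/7, 9/133)
j=2 picked index 1: u0 ∈ [-10/133, 29/266)
j=3 picked index 3: u0 ∈ [-1/133, 47/266)
j=4 picked index 3: u0 ∈ [-20/133, 9/266)
j=5 picked index 5: u0 ∈ [-4/133, 10/133)
j=6 picked index 6: u0 ∈ [-9/133, 1/7)
intersection: [0, 9/266)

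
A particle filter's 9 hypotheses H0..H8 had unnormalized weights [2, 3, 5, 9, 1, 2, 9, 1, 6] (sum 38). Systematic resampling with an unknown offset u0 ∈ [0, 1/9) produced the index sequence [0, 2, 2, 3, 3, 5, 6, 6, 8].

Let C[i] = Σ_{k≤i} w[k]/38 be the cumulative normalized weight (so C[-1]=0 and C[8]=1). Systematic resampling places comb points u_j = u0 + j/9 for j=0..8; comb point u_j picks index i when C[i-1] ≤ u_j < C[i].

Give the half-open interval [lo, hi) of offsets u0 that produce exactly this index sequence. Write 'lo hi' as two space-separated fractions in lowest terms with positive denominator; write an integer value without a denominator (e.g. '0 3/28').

C = [1/19, 5/38, 5/19, 1/2, 10/19, 11/19, 31/38, 16/19, 1]
j=0 picked index 0: u0 ∈ [0, 1/19)
j=1 picked index 2: u0 ∈ [7/342, 26/171)
j=2 picked index 2: u0 ∈ [-31/342, 7/171)
j=3 picked index 3: u0 ∈ [-4/57, 1/6)
j=4 picked index 3: u0 ∈ [-31/171, 1/18)
j=5 picked index 5: u0 ∈ [-5/171, 4/171)
j=6 picked index 6: u0 ∈ [-5/57, 17/114)
j=7 picked index 6: u0 ∈ [-34/171, 13/342)
j=8 picked index 8: u0 ∈ [-8/171, 1/9)
intersection: [7/342, 4/171)

7/342 4/171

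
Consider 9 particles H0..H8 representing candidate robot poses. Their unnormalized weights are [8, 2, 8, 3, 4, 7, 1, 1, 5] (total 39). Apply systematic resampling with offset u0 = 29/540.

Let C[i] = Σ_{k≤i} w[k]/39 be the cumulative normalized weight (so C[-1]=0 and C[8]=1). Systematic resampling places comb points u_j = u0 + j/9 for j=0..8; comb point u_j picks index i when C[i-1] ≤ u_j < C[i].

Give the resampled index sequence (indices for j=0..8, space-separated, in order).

0 0 2 2 3 4 5 6 8

C = [8/39, 10/39, 6/13, 7/13, 25/39, 32/39, 11/13, 34/39, 1]
j=0: u_0=29/540 ∈ [0, 8/39) → index 0
j=1: u_1=89/540 ∈ [0, 8/39) → index 0
j=2: u_2=149/540 ∈ [10/39, 6/13) → index 2
j=3: u_3=209/540 ∈ [10/39, 6/13) → index 2
j=4: u_4=269/540 ∈ [6/13, 7/13) → index 3
j=5: u_5=329/540 ∈ [7/13, 25/39) → index 4
j=6: u_6=389/540 ∈ [25/39, 32/39) → index 5
j=7: u_7=449/540 ∈ [32/39, 11/13) → index 6
j=8: u_8=509/540 ∈ [34/39, 1) → index 8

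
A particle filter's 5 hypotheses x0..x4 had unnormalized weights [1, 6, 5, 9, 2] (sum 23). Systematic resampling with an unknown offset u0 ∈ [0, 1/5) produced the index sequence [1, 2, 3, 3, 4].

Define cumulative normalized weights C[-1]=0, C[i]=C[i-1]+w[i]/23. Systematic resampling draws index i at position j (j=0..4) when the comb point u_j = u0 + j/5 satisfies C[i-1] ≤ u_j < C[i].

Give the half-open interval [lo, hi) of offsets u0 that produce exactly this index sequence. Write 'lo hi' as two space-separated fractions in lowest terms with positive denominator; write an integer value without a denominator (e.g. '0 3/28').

C = [1/23, 7/23, 12/23, 21/23, 1]
j=0 picked index 1: u0 ∈ [1/23, 7/23)
j=1 picked index 2: u0 ∈ [12/115, 37/115)
j=2 picked index 3: u0 ∈ [14/115, 59/115)
j=3 picked index 3: u0 ∈ [-9/115, 36/115)
j=4 picked index 4: u0 ∈ [13/115, 1/5)
intersection: [14/115, 1/5)

14/115 1/5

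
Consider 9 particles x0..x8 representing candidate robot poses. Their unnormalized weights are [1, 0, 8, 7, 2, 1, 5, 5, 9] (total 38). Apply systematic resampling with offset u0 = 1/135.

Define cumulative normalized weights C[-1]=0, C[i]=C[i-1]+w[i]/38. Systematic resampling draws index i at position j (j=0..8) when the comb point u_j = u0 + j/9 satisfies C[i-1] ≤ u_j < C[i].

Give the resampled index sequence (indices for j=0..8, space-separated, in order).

C = [1/38, 1/38, 9/38, 8/19, 9/19, 1/2, 12/19, 29/38, 1]
j=0: u_0=1/135 ∈ [0, 1/38) → index 0
j=1: u_1=16/135 ∈ [1/38, 9/38) → index 2
j=2: u_2=31/135 ∈ [1/38, 9/38) → index 2
j=3: u_3=46/135 ∈ [9/38, 8/19) → index 3
j=4: u_4=61/135 ∈ [8/19, 9/19) → index 4
j=5: u_5=76/135 ∈ [1/2, 12/19) → index 6
j=6: u_6=91/135 ∈ [12/19, 29/38) → index 7
j=7: u_7=106/135 ∈ [29/38, 1) → index 8
j=8: u_8=121/135 ∈ [29/38, 1) → index 8

0 2 2 3 4 6 7 8 8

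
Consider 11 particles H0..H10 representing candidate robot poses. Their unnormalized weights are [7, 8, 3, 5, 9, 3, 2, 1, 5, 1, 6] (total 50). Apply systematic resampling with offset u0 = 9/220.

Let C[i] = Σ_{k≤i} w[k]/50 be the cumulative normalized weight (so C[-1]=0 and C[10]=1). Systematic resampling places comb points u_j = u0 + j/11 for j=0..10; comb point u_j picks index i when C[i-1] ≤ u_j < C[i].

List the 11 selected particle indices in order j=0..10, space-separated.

0 0 1 2 3 4 4 5 8 8 10

C = [7/50, 3/10, 9/25, 23/50, 16/25, 7/10, 37/50, 19/25, 43/50, 22/25, 1]
j=0: u_0=9/220 ∈ [0, 7/50) → index 0
j=1: u_1=29/220 ∈ [0, 7/50) → index 0
j=2: u_2=49/220 ∈ [7/50, 3/10) → index 1
j=3: u_3=69/220 ∈ [3/10, 9/25) → index 2
j=4: u_4=89/220 ∈ [9/25, 23/50) → index 3
j=5: u_5=109/220 ∈ [23/50, 16/25) → index 4
j=6: u_6=129/220 ∈ [23/50, 16/25) → index 4
j=7: u_7=149/220 ∈ [16/25, 7/10) → index 5
j=8: u_8=169/220 ∈ [19/25, 43/50) → index 8
j=9: u_9=189/220 ∈ [19/25, 43/50) → index 8
j=10: u_10=19/20 ∈ [22/25, 1) → index 10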